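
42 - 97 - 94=-149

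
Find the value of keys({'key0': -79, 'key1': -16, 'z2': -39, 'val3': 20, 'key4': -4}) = ['key0', 'key1', 'z2', 'val3', 'key4']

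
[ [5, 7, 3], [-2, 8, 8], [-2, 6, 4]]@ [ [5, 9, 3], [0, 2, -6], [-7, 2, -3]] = [[4, 65, -36], [-66, 14, -78], [-38, 2, -54]]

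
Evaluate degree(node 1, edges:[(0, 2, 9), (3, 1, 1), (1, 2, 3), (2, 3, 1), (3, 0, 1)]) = 2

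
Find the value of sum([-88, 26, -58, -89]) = (-88) + 26 + (-58) + (-89)
= -209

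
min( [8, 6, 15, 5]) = 5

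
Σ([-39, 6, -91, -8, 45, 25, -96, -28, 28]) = -158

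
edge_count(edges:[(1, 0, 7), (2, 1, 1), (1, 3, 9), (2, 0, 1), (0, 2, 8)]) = 5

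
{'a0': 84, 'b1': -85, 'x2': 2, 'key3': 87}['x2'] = 2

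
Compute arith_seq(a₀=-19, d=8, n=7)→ a_0 = -19 + 0*8 = -19
a_1 = -19 + 1*8 = -11
a_2 = -19 + 2*8 = -3
...
= [-19, -11, -3, 5, 13, 21, 29]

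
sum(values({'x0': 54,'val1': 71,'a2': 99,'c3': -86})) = 54 + 71 + 99 + (-86)
= 138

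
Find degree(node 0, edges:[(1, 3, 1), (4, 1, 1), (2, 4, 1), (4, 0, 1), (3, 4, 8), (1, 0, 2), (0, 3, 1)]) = incident: (4,0), (1,0), (0,3)
= 3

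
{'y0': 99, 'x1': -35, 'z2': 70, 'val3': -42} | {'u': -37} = {'y0': 99, 'x1': -35, 'z2': 70, 'val3': -42, 'u': -37}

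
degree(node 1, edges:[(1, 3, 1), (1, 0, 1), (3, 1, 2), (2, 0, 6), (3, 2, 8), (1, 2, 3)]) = 4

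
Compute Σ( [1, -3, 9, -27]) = 1 + -3 + 9 + -27
= -20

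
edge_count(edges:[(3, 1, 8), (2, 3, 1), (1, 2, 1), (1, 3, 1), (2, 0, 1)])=5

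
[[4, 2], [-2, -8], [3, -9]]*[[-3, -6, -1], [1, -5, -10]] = C[0][0] = (4)*(-3) + (2)*(1) = -10
C[0][1] = (4)*(-6) + (2)*(-5) = -34
C[0][2] = (4)*(-1) + (2)*(-10) = -24
C[1][0] = (-2)*(-3) + (-8)*(1) = -2
C[1][1] = (-2)*(-6) + (-8)*(-5) = 52
C[1][2] = (-2)*(-1) + (-8)*(-10) = 82
... (3 more cells)
= [[-10, -34, -24], [-2, 52, 82], [-18, 27, 87]]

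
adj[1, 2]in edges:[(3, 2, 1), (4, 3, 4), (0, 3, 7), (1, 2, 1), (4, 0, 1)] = 1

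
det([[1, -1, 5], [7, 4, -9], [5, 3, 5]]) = 132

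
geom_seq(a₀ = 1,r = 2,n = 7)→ a_0 = 1*2^0 = 1
a_1 = 1*2^1 = 2
a_2 = 1*2^2 = 4
...
= [1, 2, 4, 8, 16, 32, 64]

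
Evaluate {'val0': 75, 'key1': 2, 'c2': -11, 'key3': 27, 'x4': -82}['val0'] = 75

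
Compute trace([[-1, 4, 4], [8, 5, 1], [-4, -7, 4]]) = 8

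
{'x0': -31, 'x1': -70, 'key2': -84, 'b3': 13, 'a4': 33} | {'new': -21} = {'x0': -31, 'x1': -70, 'key2': -84, 'b3': 13, 'a4': 33, 'new': -21}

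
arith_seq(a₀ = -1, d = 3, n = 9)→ [-1, 2, 5, 8, 11, 14, 17, 20, 23]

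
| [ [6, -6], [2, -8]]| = (6)*(-8) - (-6)*(2)
= -36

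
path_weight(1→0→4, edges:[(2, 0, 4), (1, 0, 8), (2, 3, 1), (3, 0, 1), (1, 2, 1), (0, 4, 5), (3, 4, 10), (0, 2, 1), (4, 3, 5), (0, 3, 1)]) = 13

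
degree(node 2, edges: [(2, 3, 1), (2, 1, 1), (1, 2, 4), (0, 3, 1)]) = 3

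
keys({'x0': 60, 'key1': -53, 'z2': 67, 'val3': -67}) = ['x0', 'key1', 'z2', 'val3']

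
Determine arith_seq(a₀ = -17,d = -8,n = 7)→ a_0 = -17 + 0*-8 = -17
a_1 = -17 + 1*-8 = -25
a_2 = -17 + 2*-8 = -33
...
= [-17, -25, -33, -41, -49, -57, -65]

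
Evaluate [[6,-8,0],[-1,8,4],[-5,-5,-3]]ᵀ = [[6, -1, -5], [-8, 8, -5], [0, 4, -3]]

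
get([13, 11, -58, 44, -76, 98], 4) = -76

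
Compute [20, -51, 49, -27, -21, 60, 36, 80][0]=20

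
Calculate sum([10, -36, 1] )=10 + (-36) + 1
= -25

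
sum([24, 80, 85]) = 24 + 80 + 85
= 189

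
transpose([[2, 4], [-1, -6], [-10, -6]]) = [[2, -1, -10], [4, -6, -6]]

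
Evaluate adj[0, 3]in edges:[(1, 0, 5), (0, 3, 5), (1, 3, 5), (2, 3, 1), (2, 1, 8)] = 5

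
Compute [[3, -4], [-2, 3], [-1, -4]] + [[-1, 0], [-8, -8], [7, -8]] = [[2, -4], [-10, -5], [6, -12]]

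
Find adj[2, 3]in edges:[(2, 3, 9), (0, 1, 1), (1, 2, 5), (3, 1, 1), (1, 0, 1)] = 9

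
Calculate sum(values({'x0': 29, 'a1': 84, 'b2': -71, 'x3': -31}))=11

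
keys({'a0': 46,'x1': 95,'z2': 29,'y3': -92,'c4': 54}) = ['a0', 'x1', 'z2', 'y3', 'c4']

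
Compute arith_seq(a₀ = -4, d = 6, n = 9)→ a_0 = -4 + 0*6 = -4
a_1 = -4 + 1*6 = 2
a_2 = -4 + 2*6 = 8
...
= [-4, 2, 8, 14, 20, 26, 32, 38, 44]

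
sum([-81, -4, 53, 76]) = 44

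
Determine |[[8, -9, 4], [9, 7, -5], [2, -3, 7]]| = (1)*(8)*det([[7, -5], [-3, 7]]) + (-1)*(-9)*det([[9, -5], [2, 7]]) + (1)*(4)*det([[9, 7], [2, -3]])
= 272 + 657 + -164
= 765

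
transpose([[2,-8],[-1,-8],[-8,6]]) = [[2, -1, -8], [-8, -8, 6]]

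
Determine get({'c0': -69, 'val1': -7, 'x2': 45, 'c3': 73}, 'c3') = 73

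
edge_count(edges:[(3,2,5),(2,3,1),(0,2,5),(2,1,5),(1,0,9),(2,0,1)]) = 6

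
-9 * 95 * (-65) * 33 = 1833975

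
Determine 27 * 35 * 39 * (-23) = -847665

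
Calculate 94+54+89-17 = 220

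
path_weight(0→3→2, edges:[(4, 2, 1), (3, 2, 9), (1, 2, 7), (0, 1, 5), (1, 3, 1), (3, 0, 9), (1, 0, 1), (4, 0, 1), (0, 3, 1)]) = 10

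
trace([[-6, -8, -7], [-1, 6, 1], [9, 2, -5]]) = -5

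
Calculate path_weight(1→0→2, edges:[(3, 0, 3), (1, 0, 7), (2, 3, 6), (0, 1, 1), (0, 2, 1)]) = 8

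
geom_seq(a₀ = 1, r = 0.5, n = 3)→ [1.0, 0.5, 0.25]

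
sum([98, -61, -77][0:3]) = -40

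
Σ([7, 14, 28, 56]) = 105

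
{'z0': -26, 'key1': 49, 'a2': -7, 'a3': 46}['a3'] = 46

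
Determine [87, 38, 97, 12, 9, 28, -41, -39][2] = 97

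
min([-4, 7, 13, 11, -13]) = -13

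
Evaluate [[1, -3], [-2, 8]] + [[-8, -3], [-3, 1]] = [[-7, -6], [-5, 9]]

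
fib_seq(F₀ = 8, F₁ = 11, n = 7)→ F_2 = F_1 + F_0 = 19
F_3 = F_2 + F_1 = 30
F_4 = F_3 + F_2 = 49
...
= [8, 11, 19, 30, 49, 79, 128]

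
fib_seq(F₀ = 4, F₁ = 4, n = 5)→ [4, 4, 8, 12, 20]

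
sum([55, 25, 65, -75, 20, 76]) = 55 + 25 + 65 + (-75) + 20 + 76
= 166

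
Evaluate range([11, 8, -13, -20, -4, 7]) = 31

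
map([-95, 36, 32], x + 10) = -95+10=-85, 36+10=46, 32+10=42
= [-85, 46, 42]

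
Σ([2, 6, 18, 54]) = 80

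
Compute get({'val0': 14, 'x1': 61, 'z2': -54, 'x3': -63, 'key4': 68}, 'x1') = 61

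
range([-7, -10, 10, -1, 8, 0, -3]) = 20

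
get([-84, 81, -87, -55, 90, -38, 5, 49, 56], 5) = -38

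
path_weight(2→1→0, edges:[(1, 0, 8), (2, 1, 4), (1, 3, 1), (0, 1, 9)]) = w(2→1)=4 + w(1→0)=8
= 12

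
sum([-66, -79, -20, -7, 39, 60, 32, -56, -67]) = -164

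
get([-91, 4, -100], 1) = 4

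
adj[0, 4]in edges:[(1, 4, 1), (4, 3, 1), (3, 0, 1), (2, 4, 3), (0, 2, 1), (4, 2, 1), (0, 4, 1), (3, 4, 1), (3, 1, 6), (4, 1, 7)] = 1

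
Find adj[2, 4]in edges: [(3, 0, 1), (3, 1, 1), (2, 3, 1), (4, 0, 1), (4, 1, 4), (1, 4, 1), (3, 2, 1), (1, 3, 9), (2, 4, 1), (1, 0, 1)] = 1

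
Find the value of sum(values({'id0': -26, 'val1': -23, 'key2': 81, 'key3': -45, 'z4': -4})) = (-26) + (-23) + 81 + (-45) + (-4)
= -17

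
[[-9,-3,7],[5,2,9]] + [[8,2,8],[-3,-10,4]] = [[-1, -1, 15], [2, -8, 13]]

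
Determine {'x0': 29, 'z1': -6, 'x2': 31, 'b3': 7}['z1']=-6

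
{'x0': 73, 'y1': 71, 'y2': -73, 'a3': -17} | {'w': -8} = {'x0': 73, 'y1': 71, 'y2': -73, 'a3': -17, 'w': -8}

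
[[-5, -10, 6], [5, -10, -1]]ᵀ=[[-5, 5], [-10, -10], [6, -1]]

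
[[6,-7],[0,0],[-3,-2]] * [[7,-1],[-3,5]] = C[0][0] = (6)*(7) + (-7)*(-3) = 63
C[0][1] = (6)*(-1) + (-7)*(5) = -41
C[1][0] = (0)*(7) + (0)*(-3) = 0
C[1][1] = (0)*(-1) + (0)*(5) = 0
C[2][0] = (-3)*(7) + (-2)*(-3) = -15
C[2][1] = (-3)*(-1) + (-2)*(5) = -7
= [[63, -41], [0, 0], [-15, -7]]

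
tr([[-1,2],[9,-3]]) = -4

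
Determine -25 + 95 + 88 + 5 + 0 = 163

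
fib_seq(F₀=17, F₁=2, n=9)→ [17, 2, 19, 21, 40, 61, 101, 162, 263]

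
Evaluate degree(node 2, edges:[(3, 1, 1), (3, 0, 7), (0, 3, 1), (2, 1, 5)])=incident: (2,1)
= 1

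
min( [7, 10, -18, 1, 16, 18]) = -18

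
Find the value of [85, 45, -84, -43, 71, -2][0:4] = [85, 45, -84, -43]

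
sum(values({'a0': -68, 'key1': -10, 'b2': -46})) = (-68) + (-10) + (-46)
= -124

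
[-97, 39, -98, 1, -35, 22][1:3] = [39, -98]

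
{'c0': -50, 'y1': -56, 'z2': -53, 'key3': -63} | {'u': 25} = {'c0': -50, 'y1': -56, 'z2': -53, 'key3': -63, 'u': 25}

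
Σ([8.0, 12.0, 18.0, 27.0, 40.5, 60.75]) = 166.25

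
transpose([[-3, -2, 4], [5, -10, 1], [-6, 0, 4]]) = [[-3, 5, -6], [-2, -10, 0], [4, 1, 4]]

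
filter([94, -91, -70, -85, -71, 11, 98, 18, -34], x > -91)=keep x where x > -91: 94✓, -91✗, -70✓, -85✓, -71✓, 11✓, 98✓, 18✓, -34✓
= [94, -70, -85, -71, 11, 98, 18, -34]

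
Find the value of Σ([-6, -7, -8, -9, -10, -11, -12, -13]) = (-6) + (-7) + (-8) + (-9) + (-10) + (-11) + (-12) + (-13)
= -76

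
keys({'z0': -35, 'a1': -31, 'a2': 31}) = ['z0', 'a1', 'a2']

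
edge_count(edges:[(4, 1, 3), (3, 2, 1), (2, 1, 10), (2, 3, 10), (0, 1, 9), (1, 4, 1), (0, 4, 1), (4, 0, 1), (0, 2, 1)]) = 9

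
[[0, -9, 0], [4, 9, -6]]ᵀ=[[0, 4], [-9, 9], [0, -6]]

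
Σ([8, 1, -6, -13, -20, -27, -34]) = 8 + 1 + (-6) + (-13) + (-20) + (-27) + (-34)
= -91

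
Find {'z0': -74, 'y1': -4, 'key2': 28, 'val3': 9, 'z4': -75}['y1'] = -4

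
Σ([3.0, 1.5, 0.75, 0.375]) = 3.0 + 1.5 + 0.75 + 0.375
= 5.625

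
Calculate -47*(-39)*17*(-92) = -2866812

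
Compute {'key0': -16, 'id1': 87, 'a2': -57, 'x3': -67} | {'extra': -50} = {'key0': -16, 'id1': 87, 'a2': -57, 'x3': -67, 'extra': -50}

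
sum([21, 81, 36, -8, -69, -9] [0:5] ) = slice → [21, 81, 36, -8, -69]
21 + 81 + 36 + (-8) + (-69)
= 61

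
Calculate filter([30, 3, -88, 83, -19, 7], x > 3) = [30, 83, 7]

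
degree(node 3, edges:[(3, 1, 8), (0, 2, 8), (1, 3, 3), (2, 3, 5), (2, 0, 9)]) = 3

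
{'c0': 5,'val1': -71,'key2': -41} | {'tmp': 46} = {'c0': 5, 'val1': -71, 'key2': -41, 'tmp': 46}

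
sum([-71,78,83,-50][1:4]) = 111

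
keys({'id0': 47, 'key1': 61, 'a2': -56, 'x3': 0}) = ['id0', 'key1', 'a2', 'x3']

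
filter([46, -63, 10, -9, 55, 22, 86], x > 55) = keep x where x > 55: 46✗, -63✗, 10✗, -9✗, 55✗, 22✗, 86✓
= [86]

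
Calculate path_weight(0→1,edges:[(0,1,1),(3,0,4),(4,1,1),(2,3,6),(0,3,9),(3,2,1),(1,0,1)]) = 1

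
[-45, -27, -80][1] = -27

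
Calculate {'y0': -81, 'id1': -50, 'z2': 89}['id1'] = -50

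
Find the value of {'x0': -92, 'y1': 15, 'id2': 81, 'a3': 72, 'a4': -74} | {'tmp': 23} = {'x0': -92, 'y1': 15, 'id2': 81, 'a3': 72, 'a4': -74, 'tmp': 23}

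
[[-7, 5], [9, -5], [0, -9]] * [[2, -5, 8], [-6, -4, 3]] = C[0][0] = (-7)*(2) + (5)*(-6) = -44
C[0][1] = (-7)*(-5) + (5)*(-4) = 15
C[0][2] = (-7)*(8) + (5)*(3) = -41
C[1][0] = (9)*(2) + (-5)*(-6) = 48
C[1][1] = (9)*(-5) + (-5)*(-4) = -25
C[1][2] = (9)*(8) + (-5)*(3) = 57
... (3 more cells)
= [[-44, 15, -41], [48, -25, 57], [54, 36, -27]]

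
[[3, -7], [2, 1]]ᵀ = [[3, 2], [-7, 1]]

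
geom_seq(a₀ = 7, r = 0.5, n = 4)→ a_0 = 7*0.5^0 = 7.0
a_1 = 7*0.5^1 = 3.5
a_2 = 7*0.5^2 = 1.75
...
= [7.0, 3.5, 1.75, 0.875]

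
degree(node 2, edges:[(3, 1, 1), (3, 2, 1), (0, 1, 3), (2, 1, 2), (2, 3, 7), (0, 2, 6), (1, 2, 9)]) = incident: (3,2), (2,1), (2,3), (0,2), (1,2)
= 5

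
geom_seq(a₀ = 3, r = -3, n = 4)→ [3, -9, 27, -81]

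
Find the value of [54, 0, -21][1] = 0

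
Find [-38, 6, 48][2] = 48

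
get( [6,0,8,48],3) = 48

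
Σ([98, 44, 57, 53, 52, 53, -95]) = 98 + 44 + 57 + 53 + 52 + 53 + (-95)
= 262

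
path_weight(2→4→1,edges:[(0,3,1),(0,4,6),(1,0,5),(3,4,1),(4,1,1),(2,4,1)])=2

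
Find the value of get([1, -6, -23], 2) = -23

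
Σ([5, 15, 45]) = 65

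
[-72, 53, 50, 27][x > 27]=keep x where x > 27: -72✗, 53✓, 50✓, 27✗
= [53, 50]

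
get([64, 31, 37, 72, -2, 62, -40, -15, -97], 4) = -2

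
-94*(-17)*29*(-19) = -880498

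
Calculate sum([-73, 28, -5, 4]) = -46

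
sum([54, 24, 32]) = 54 + 24 + 32
= 110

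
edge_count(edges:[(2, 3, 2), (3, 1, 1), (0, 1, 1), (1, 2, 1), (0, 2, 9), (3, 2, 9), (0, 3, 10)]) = 7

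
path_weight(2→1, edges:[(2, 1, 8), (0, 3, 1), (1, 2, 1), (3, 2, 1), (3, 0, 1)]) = 8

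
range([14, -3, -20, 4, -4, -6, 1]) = 34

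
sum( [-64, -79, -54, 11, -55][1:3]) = slice → [-79, -54]
(-79) + (-54)
= -133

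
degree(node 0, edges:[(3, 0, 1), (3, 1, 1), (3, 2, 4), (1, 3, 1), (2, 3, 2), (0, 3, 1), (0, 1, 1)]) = 3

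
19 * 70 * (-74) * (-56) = 5511520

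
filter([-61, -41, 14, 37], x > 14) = keep x where x > 14: -61✗, -41✗, 14✗, 37✓
= [37]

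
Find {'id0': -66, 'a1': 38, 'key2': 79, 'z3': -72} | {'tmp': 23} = {'id0': -66, 'a1': 38, 'key2': 79, 'z3': -72, 'tmp': 23}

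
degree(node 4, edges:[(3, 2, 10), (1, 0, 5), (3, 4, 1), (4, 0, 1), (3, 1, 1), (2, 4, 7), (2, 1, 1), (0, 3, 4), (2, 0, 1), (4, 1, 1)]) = incident: (3,4), (4,0), (2,4), (4,1)
= 4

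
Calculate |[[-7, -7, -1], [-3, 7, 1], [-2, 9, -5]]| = 440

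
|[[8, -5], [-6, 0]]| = (8)*(0) - (-5)*(-6)
= -30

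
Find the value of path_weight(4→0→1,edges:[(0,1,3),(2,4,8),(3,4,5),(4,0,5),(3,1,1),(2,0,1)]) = w(4→0)=5 + w(0→1)=3
= 8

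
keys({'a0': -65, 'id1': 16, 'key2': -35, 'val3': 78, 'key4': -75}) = ['a0', 'id1', 'key2', 'val3', 'key4']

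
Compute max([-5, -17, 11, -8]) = 11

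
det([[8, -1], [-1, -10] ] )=(8)*(-10) - (-1)*(-1)
= -81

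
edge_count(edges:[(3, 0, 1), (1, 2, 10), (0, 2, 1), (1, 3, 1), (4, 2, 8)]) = 5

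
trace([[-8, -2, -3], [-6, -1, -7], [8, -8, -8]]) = -17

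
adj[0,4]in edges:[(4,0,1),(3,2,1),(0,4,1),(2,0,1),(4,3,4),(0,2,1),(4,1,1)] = 1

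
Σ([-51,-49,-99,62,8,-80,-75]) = (-51) + (-49) + (-99) + 62 + 8 + (-80) + (-75)
= -284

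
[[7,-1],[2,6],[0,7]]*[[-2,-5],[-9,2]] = [[-5, -37], [-58, 2], [-63, 14]]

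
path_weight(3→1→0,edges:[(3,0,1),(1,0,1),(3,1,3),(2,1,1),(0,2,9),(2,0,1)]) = w(3→1)=3 + w(1→0)=1
= 4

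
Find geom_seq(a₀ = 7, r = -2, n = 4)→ a_0 = 7*(-2)^0 = 7
a_1 = 7*(-2)^1 = -14
a_2 = 7*(-2)^2 = 28
...
= [7, -14, 28, -56]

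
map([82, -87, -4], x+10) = 82+10=92, -87+10=-77, -4+10=6
= [92, -77, 6]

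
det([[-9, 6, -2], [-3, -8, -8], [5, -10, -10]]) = -560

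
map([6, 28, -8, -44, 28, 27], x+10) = [16, 38, 2, -34, 38, 37]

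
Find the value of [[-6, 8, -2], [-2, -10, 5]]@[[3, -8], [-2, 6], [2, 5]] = [[-38, 86], [24, -19]]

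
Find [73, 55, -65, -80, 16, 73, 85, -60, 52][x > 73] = keep x where x > 73: 73✗, 55✗, -65✗, -80✗, 16✗, 73✗, 85✓, -60✗, 52✗
= [85]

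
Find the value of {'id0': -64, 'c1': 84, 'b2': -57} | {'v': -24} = {'id0': -64, 'c1': 84, 'b2': -57, 'v': -24}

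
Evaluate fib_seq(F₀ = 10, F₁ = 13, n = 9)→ F_2 = F_1 + F_0 = 23
F_3 = F_2 + F_1 = 36
F_4 = F_3 + F_2 = 59
...
= [10, 13, 23, 36, 59, 95, 154, 249, 403]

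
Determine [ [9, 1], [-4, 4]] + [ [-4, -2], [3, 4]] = [[5, -1], [-1, 8]]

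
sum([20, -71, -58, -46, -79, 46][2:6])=slice → [-58, -46, -79, 46]
(-58) + (-46) + (-79) + 46
= -137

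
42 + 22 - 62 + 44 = 46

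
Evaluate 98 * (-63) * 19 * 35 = -4105710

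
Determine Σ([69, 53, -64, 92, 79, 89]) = 318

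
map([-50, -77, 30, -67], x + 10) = -50+10=-40, -77+10=-67, 30+10=40, -67+10=-57
= [-40, -67, 40, -57]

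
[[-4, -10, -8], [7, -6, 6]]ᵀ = [[-4, 7], [-10, -6], [-8, 6]]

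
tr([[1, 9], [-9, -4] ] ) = diagonal: 1 + (-4)
= -3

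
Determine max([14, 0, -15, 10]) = 14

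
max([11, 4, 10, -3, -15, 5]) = 11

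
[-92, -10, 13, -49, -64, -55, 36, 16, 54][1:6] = [-10, 13, -49, -64, -55]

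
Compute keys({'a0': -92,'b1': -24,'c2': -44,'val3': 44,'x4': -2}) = ['a0', 'b1', 'c2', 'val3', 'x4']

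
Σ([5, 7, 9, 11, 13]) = 5 + 7 + 9 + 11 + 13
= 45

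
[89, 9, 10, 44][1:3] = [9, 10]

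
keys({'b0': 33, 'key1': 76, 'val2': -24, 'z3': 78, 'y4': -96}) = ['b0', 'key1', 'val2', 'z3', 'y4']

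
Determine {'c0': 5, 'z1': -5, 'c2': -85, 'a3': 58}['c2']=-85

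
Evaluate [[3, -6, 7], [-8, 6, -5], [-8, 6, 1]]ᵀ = [[3, -8, -8], [-6, 6, 6], [7, -5, 1]]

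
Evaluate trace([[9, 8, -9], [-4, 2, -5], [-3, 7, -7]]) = 4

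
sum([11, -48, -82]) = 11 + (-48) + (-82)
= -119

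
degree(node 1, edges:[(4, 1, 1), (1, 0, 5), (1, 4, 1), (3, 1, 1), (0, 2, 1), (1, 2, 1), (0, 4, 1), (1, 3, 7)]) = 6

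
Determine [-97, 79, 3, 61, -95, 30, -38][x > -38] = [79, 3, 61, 30]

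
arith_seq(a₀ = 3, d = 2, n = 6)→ [3, 5, 7, 9, 11, 13]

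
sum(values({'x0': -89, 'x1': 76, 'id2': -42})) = -55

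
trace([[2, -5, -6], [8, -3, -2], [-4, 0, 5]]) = diagonal: 2 + (-3) + 5
= 4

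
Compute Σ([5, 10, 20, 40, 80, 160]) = 315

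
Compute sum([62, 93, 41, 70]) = 266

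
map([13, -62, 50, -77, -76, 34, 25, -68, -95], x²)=[169, 3844, 2500, 5929, 5776, 1156, 625, 4624, 9025]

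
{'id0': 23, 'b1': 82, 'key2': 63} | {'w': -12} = {'id0': 23, 'b1': 82, 'key2': 63, 'w': -12}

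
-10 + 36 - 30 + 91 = 87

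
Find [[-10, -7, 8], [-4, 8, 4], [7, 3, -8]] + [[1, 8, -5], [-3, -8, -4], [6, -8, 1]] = [[-9, 1, 3], [-7, 0, 0], [13, -5, -7]]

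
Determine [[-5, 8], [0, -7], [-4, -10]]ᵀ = [[-5, 0, -4], [8, -7, -10]]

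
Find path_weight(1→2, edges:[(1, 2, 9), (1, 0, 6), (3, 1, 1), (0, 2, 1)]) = 9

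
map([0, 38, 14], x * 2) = 0*2=0, 38*2=76, 14*2=28
= [0, 76, 28]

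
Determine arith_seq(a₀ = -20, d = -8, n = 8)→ [-20, -28, -36, -44, -52, -60, -68, -76]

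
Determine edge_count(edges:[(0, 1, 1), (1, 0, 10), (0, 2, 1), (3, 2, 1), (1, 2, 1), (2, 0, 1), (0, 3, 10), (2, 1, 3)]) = 8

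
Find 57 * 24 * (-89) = -121752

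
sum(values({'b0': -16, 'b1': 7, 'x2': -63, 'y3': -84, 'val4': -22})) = -178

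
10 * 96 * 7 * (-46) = -309120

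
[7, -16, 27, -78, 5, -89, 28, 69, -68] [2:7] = [27, -78, 5, -89, 28]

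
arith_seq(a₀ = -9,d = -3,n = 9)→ a_0 = -9 + 0*-3 = -9
a_1 = -9 + 1*-3 = -12
a_2 = -9 + 2*-3 = -15
...
= [-9, -12, -15, -18, -21, -24, -27, -30, -33]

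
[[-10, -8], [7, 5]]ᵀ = [[-10, 7], [-8, 5]]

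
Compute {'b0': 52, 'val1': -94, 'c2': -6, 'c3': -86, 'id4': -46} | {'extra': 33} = {'b0': 52, 'val1': -94, 'c2': -6, 'c3': -86, 'id4': -46, 'extra': 33}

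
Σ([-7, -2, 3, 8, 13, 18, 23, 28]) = 84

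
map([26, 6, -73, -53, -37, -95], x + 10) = 26+10=36, 6+10=16, -73+10=-63, -53+10=-43, -37+10=-27, -95+10=-85
= [36, 16, -63, -43, -27, -85]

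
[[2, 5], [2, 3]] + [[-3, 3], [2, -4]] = [[-1, 8], [4, -1]]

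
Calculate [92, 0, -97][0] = 92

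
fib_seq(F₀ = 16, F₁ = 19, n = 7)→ [16, 19, 35, 54, 89, 143, 232]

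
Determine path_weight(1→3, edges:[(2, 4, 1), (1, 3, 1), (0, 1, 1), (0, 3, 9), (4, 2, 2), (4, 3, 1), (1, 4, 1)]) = w(1→3)=1
= 1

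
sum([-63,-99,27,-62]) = (-63) + (-99) + 27 + (-62)
= -197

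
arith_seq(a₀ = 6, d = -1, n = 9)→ a_0 = 6 + 0*-1 = 6
a_1 = 6 + 1*-1 = 5
a_2 = 6 + 2*-1 = 4
...
= [6, 5, 4, 3, 2, 1, 0, -1, -2]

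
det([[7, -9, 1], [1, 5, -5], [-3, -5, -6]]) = -564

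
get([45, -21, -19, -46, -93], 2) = -19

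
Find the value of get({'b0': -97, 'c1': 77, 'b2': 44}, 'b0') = -97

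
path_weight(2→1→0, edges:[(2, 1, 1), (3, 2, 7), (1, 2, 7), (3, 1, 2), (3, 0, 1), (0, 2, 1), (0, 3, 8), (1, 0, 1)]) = w(2→1)=1 + w(1→0)=1
= 2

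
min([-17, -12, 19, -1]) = -17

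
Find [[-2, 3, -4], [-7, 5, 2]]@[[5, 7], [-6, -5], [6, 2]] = [[-52, -37], [-53, -70]]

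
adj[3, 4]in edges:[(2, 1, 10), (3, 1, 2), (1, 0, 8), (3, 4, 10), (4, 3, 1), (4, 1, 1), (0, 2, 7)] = 10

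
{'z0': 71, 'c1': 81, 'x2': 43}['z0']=71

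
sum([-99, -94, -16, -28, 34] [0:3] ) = -209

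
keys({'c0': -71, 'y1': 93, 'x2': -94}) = ['c0', 'y1', 'x2']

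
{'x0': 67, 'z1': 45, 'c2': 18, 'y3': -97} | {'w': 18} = {'x0': 67, 'z1': 45, 'c2': 18, 'y3': -97, 'w': 18}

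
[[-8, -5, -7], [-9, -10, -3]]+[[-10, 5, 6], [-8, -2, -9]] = [[-18, 0, -1], [-17, -12, -12]]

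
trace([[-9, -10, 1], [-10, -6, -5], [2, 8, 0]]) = diagonal: (-9) + (-6) + 0
= -15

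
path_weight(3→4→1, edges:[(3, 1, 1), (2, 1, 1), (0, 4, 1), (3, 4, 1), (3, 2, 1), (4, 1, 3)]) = w(3→4)=1 + w(4→1)=3
= 4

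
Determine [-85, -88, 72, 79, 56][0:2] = [-85, -88]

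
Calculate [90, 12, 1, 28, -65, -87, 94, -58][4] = -65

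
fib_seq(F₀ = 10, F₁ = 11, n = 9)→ [10, 11, 21, 32, 53, 85, 138, 223, 361]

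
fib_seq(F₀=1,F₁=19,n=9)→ F_2 = F_1 + F_0 = 20
F_3 = F_2 + F_1 = 39
F_4 = F_3 + F_2 = 59
...
= [1, 19, 20, 39, 59, 98, 157, 255, 412]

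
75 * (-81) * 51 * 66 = -20448450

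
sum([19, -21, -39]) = 19 + (-21) + (-39)
= -41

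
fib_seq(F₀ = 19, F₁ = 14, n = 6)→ F_2 = F_1 + F_0 = 33
F_3 = F_2 + F_1 = 47
F_4 = F_3 + F_2 = 80
...
= [19, 14, 33, 47, 80, 127]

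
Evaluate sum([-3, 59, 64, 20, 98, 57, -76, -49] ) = 170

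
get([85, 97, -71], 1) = 97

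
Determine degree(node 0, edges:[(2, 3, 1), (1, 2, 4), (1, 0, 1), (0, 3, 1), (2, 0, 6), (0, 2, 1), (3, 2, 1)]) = 4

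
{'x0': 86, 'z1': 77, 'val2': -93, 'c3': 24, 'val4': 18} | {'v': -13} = {'x0': 86, 'z1': 77, 'val2': -93, 'c3': 24, 'val4': 18, 'v': -13}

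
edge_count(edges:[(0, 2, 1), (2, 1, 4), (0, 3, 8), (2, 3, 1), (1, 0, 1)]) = 5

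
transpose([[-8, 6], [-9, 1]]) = [[-8, -9], [6, 1]]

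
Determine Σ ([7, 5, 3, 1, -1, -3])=7 + 5 + 3 + 1 + (-1) + (-3)
= 12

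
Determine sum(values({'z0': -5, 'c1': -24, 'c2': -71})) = (-5) + (-24) + (-71)
= -100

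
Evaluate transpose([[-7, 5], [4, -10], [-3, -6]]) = [[-7, 4, -3], [5, -10, -6]]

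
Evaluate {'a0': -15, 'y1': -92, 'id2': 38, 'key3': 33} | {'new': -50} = {'a0': -15, 'y1': -92, 'id2': 38, 'key3': 33, 'new': -50}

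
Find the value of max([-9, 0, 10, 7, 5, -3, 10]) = 10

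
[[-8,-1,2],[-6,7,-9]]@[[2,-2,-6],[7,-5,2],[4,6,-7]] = [[-15, 33, 32], [1, -77, 113]]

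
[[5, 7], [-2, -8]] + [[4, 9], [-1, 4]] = [[9, 16], [-3, -4]]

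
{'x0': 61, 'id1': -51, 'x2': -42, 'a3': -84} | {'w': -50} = {'x0': 61, 'id1': -51, 'x2': -42, 'a3': -84, 'w': -50}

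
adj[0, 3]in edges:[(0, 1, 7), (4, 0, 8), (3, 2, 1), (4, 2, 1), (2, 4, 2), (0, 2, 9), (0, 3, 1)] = 1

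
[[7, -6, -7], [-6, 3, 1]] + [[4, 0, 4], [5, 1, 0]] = [[11, -6, -3], [-1, 4, 1]]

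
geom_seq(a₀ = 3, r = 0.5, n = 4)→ a_0 = 3*0.5^0 = 3.0
a_1 = 3*0.5^1 = 1.5
a_2 = 3*0.5^2 = 0.75
...
= [3.0, 1.5, 0.75, 0.375]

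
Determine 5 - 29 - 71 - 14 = -109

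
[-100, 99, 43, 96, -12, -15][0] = -100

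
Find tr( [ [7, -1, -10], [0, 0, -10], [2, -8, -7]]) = 0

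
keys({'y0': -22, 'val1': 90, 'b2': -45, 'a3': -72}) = ['y0', 'val1', 'b2', 'a3']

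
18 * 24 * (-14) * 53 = -320544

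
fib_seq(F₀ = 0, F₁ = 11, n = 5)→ F_2 = F_1 + F_0 = 11
F_3 = F_2 + F_1 = 22
F_4 = F_3 + F_2 = 33
= [0, 11, 11, 22, 33]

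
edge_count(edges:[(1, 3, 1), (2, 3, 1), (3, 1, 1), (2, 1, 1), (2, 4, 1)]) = 5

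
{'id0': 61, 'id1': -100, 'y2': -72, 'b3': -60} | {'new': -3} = {'id0': 61, 'id1': -100, 'y2': -72, 'b3': -60, 'new': -3}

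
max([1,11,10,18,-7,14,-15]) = 18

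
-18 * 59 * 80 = -84960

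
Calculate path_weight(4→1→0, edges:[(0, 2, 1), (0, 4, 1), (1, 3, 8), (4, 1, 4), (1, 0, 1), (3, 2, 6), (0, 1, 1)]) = 5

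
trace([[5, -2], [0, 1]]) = diagonal: 5 + 1
= 6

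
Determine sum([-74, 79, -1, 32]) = (-74) + 79 + (-1) + 32
= 36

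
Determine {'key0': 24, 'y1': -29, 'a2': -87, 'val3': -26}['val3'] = -26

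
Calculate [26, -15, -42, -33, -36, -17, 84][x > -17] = [26, -15, 84]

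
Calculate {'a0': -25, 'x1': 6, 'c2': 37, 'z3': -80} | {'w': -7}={'a0': -25, 'x1': 6, 'c2': 37, 'z3': -80, 'w': -7}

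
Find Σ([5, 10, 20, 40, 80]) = 155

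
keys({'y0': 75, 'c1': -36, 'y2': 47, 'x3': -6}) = ['y0', 'c1', 'y2', 'x3']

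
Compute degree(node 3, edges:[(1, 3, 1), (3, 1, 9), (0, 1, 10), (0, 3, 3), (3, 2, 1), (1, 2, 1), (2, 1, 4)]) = incident: (1,3), (3,1), (0,3), (3,2)
= 4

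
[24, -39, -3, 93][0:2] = [24, -39]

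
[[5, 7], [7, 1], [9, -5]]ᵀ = [[5, 7, 9], [7, 1, -5]]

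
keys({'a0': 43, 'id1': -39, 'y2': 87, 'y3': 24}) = ['a0', 'id1', 'y2', 'y3']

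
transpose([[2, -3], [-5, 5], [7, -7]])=[[2, -5, 7], [-3, 5, -7]]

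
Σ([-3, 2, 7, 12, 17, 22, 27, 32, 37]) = (-3) + 2 + 7 + 12 + 17 + 22 + 27 + 32 + 37
= 153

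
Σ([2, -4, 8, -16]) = 2 + -4 + 8 + -16
= -10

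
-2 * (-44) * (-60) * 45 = -237600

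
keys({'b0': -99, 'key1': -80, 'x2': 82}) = ['b0', 'key1', 'x2']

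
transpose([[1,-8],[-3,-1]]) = [[1, -3], [-8, -1]]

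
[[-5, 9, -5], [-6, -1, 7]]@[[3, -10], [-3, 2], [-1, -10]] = [[-37, 118], [-22, -12]]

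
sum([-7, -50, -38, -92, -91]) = (-7) + (-50) + (-38) + (-92) + (-91)
= -278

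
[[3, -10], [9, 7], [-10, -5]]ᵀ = [[3, 9, -10], [-10, 7, -5]]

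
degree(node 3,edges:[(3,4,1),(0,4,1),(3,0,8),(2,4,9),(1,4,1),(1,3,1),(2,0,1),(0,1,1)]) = incident: (3,4), (3,0), (1,3)
= 3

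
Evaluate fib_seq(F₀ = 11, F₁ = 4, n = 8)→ [11, 4, 15, 19, 34, 53, 87, 140]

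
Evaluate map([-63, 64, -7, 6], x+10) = [-53, 74, 3, 16]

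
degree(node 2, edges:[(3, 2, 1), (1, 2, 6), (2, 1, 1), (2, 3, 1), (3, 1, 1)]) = incident: (3,2), (1,2), (2,1), (2,3)
= 4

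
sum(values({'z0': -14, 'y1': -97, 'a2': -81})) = -192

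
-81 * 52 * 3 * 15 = -189540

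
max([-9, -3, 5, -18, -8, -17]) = 5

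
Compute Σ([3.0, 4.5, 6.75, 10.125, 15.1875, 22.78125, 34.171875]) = 3.0 + 4.5 + 6.75 + 10.125 + 15.1875 + 22.78125 + 34.171875
= 96.515625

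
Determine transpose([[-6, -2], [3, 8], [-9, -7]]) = [[-6, 3, -9], [-2, 8, -7]]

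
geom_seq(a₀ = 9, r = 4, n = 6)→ [9, 36, 144, 576, 2304, 9216]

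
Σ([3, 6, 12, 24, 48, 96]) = 3 + 6 + 12 + 24 + 48 + 96
= 189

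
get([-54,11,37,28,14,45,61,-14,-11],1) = 11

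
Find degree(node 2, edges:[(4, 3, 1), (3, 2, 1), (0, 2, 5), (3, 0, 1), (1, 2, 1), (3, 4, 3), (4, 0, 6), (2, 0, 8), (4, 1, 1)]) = 4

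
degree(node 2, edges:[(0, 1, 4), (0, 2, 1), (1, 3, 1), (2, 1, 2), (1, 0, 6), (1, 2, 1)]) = 3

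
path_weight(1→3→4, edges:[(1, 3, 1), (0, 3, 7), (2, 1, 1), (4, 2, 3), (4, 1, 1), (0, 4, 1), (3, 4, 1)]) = 2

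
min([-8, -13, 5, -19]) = -19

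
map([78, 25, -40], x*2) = [156, 50, -80]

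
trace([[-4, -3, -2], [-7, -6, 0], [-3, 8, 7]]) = -3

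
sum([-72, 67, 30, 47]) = (-72) + 67 + 30 + 47
= 72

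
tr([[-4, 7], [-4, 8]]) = 4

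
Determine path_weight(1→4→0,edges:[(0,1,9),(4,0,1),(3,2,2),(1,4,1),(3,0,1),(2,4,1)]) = w(1→4)=1 + w(4→0)=1
= 2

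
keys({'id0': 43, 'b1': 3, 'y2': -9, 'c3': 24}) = ['id0', 'b1', 'y2', 'c3']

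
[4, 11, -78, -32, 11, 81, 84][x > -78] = [4, 11, -32, 11, 81, 84]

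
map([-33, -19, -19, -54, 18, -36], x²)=(-33)²=1089, (-19)²=361, (-19)²=361, (-54)²=2916, (18)²=324, (-36)²=1296
= [1089, 361, 361, 2916, 324, 1296]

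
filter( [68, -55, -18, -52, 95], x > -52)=[68, -18, 95]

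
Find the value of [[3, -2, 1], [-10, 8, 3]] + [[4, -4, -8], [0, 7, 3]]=[[7, -6, -7], [-10, 15, 6]]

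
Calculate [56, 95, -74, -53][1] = 95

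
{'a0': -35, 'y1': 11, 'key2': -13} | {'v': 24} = {'a0': -35, 'y1': 11, 'key2': -13, 'v': 24}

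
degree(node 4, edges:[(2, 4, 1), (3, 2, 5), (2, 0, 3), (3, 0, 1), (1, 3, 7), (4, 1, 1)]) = incident: (2,4), (4,1)
= 2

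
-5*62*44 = -13640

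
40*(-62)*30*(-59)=4389600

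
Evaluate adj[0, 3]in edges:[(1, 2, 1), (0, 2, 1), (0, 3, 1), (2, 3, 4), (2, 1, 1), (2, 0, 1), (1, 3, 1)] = 1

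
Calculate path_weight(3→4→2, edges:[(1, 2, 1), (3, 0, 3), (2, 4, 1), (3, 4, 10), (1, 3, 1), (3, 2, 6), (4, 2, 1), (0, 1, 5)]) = 11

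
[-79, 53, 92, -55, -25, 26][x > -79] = keep x where x > -79: -79✗, 53✓, 92✓, -55✓, -25✓, 26✓
= [53, 92, -55, -25, 26]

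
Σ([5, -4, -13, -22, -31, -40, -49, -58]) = 5 + (-4) + (-13) + (-22) + (-31) + (-40) + (-49) + (-58)
= -212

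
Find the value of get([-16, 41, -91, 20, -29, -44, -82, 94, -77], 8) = -77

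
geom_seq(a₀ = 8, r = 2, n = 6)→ a_0 = 8*2^0 = 8
a_1 = 8*2^1 = 16
a_2 = 8*2^2 = 32
...
= [8, 16, 32, 64, 128, 256]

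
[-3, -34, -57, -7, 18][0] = -3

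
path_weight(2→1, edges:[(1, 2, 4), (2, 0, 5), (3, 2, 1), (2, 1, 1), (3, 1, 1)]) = w(2→1)=1
= 1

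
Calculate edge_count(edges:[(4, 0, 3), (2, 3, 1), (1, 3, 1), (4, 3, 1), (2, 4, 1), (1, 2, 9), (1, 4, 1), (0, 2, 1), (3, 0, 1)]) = 9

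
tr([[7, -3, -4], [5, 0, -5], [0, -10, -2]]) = 5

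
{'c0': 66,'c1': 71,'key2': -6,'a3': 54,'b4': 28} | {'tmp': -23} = {'c0': 66, 'c1': 71, 'key2': -6, 'a3': 54, 'b4': 28, 'tmp': -23}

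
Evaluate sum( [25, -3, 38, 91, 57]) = 208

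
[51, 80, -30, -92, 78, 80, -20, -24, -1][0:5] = [51, 80, -30, -92, 78]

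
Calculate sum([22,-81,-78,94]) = 22 + (-81) + (-78) + 94
= -43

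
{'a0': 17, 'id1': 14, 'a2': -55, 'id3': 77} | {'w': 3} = {'a0': 17, 'id1': 14, 'a2': -55, 'id3': 77, 'w': 3}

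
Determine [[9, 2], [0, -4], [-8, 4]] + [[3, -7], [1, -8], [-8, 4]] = [[12, -5], [1, -12], [-16, 8]]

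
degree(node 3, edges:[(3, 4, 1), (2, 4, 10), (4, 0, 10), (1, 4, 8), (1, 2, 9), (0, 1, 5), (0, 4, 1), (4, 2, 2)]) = incident: (3,4)
= 1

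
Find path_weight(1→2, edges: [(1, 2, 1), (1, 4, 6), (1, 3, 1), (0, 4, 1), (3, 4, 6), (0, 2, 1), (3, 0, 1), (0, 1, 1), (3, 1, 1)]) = 1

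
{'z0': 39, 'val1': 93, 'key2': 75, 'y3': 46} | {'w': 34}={'z0': 39, 'val1': 93, 'key2': 75, 'y3': 46, 'w': 34}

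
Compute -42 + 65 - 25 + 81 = 79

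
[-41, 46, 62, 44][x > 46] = keep x where x > 46: -41✗, 46✗, 62✓, 44✗
= [62]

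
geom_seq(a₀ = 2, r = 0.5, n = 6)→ a_0 = 2*0.5^0 = 2.0
a_1 = 2*0.5^1 = 1.0
a_2 = 2*0.5^2 = 0.5
...
= [2.0, 1.0, 0.5, 0.25, 0.125, 0.0625]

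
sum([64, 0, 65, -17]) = 64 + 0 + 65 + (-17)
= 112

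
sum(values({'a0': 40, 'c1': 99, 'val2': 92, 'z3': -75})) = 156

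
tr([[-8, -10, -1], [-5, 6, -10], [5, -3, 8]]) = diagonal: (-8) + 6 + 8
= 6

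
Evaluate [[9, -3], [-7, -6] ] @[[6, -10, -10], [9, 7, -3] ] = C[0][0] = (9)*(6) + (-3)*(9) = 27
C[0][1] = (9)*(-10) + (-3)*(7) = -111
C[0][2] = (9)*(-10) + (-3)*(-3) = -81
C[1][0] = (-7)*(6) + (-6)*(9) = -96
C[1][1] = (-7)*(-10) + (-6)*(7) = 28
C[1][2] = (-7)*(-10) + (-6)*(-3) = 88
= [[27, -111, -81], [-96, 28, 88]]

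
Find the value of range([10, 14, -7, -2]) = 21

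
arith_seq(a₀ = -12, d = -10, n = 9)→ a_0 = -12 + 0*-10 = -12
a_1 = -12 + 1*-10 = -22
a_2 = -12 + 2*-10 = -32
...
= [-12, -22, -32, -42, -52, -62, -72, -82, -92]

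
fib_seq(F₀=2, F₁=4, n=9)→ F_2 = F_1 + F_0 = 6
F_3 = F_2 + F_1 = 10
F_4 = F_3 + F_2 = 16
...
= [2, 4, 6, 10, 16, 26, 42, 68, 110]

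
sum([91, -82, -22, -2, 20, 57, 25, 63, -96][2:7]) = slice → [-22, -2, 20, 57, 25]
(-22) + (-2) + 20 + 57 + 25
= 78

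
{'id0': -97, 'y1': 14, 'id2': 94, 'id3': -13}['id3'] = -13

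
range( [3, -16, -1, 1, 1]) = 19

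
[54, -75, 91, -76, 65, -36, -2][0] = 54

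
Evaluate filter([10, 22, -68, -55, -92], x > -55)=keep x where x > -55: 10✓, 22✓, -68✗, -55✗, -92✗
= [10, 22]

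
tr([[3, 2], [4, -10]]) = diagonal: 3 + (-10)
= -7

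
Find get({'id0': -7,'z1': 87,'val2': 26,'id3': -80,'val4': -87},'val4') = -87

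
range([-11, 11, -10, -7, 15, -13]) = 28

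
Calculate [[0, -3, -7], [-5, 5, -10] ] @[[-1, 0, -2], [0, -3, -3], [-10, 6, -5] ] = C[0][0] = (0)*(-1) + (-3)*(0) + (-7)*(-10) = 70
C[0][1] = (0)*(0) + (-3)*(-3) + (-7)*(6) = -33
C[0][2] = (0)*(-2) + (-3)*(-3) + (-7)*(-5) = 44
C[1][0] = (-5)*(-1) + (5)*(0) + (-10)*(-10) = 105
C[1][1] = (-5)*(0) + (5)*(-3) + (-10)*(6) = -75
C[1][2] = (-5)*(-2) + (5)*(-3) + (-10)*(-5) = 45
= [[70, -33, 44], [105, -75, 45]]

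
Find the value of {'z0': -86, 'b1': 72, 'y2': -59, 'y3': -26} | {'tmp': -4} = {'z0': -86, 'b1': 72, 'y2': -59, 'y3': -26, 'tmp': -4}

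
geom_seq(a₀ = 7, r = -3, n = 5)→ a_0 = 7*(-3)^0 = 7
a_1 = 7*(-3)^1 = -21
a_2 = 7*(-3)^2 = 63
...
= [7, -21, 63, -189, 567]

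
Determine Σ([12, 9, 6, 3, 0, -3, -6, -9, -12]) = 0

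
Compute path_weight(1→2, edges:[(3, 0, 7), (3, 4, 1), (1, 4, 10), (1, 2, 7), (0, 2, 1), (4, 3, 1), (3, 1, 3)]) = w(1→2)=7
= 7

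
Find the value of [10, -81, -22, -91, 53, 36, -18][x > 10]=keep x where x > 10: 10✗, -81✗, -22✗, -91✗, 53✓, 36✓, -18✗
= [53, 36]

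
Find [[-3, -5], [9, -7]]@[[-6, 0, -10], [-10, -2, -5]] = C[0][0] = (-3)*(-6) + (-5)*(-10) = 68
C[0][1] = (-3)*(0) + (-5)*(-2) = 10
C[0][2] = (-3)*(-10) + (-5)*(-5) = 55
C[1][0] = (9)*(-6) + (-7)*(-10) = 16
C[1][1] = (9)*(0) + (-7)*(-2) = 14
C[1][2] = (9)*(-10) + (-7)*(-5) = -55
= [[68, 10, 55], [16, 14, -55]]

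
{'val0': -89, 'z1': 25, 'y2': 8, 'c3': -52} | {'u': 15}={'val0': -89, 'z1': 25, 'y2': 8, 'c3': -52, 'u': 15}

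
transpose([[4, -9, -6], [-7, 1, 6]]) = [[4, -7], [-9, 1], [-6, 6]]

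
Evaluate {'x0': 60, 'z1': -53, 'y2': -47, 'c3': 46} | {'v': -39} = {'x0': 60, 'z1': -53, 'y2': -47, 'c3': 46, 'v': -39}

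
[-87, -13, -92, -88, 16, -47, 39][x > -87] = keep x where x > -87: -87✗, -13✓, -92✗, -88✗, 16✓, -47✓, 39✓
= [-13, 16, -47, 39]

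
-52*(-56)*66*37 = 7111104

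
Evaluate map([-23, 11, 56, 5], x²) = [529, 121, 3136, 25]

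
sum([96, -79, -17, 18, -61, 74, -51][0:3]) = slice → [96, -79, -17]
96 + (-79) + (-17)
= 0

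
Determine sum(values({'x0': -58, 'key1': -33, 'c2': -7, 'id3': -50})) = -148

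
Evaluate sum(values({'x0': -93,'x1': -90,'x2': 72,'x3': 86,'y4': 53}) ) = (-93) + (-90) + 72 + 86 + 53
= 28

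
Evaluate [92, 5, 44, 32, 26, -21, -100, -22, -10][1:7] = [5, 44, 32, 26, -21, -100]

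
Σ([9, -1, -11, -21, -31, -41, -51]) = 9 + (-1) + (-11) + (-21) + (-31) + (-41) + (-51)
= -147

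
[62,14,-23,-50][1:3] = [14, -23]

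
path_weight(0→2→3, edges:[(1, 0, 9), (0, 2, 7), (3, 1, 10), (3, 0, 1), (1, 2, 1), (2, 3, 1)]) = 8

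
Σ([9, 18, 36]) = 9 + 18 + 36
= 63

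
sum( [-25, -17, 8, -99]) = (-25) + (-17) + 8 + (-99)
= -133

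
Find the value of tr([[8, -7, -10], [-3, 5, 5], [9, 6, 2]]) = diagonal: 8 + 5 + 2
= 15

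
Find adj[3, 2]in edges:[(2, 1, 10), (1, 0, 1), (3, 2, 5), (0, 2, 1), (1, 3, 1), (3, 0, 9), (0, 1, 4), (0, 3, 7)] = 5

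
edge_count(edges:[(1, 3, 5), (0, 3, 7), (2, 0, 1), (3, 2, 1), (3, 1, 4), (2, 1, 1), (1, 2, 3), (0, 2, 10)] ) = 8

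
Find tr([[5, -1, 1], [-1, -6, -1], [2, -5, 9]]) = diagonal: 5 + (-6) + 9
= 8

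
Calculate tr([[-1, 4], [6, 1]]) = 0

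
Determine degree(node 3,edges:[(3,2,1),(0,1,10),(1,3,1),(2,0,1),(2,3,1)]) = incident: (3,2), (1,3), (2,3)
= 3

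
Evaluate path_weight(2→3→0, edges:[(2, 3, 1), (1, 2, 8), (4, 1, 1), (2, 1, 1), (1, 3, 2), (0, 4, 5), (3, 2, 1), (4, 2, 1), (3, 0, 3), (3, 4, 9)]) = w(2→3)=1 + w(3→0)=3
= 4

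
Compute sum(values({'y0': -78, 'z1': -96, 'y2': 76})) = -98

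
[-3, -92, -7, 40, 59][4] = 59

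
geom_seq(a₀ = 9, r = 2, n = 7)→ [9, 18, 36, 72, 144, 288, 576]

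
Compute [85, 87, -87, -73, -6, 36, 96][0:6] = [85, 87, -87, -73, -6, 36]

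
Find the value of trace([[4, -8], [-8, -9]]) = -5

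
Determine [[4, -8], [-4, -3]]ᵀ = [[4, -4], [-8, -3]]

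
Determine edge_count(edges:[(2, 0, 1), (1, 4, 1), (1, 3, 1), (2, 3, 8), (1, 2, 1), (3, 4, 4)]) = 6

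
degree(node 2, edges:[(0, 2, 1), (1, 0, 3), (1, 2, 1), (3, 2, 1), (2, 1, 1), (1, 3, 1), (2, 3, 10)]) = 5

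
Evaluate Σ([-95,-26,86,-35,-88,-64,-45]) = -267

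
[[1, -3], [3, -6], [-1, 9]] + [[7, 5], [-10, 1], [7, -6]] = [[8, 2], [-7, -5], [6, 3]]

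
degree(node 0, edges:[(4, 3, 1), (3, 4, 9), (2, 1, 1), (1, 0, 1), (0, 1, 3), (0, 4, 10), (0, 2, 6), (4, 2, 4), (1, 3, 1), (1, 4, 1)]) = 4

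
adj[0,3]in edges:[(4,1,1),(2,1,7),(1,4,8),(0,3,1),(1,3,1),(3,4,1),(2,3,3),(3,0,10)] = 1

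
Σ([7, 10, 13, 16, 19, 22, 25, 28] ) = 140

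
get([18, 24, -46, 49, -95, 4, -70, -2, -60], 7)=-2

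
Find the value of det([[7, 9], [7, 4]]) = -35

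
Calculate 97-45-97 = -45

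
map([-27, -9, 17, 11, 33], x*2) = [-54, -18, 34, 22, 66]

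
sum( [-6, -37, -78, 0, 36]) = (-6) + (-37) + (-78) + 0 + 36
= -85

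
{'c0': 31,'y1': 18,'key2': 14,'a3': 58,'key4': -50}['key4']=-50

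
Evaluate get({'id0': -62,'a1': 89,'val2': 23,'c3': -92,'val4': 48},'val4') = 48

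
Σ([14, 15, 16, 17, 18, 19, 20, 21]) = 140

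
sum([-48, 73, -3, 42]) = (-48) + 73 + (-3) + 42
= 64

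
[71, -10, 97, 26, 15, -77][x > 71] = keep x where x > 71: 71✗, -10✗, 97✓, 26✗, 15✗, -77✗
= [97]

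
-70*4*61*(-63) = 1076040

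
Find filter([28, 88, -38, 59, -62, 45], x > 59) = keep x where x > 59: 28✗, 88✓, -38✗, 59✗, -62✗, 45✗
= [88]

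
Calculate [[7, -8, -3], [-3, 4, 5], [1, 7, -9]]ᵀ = [[7, -3, 1], [-8, 4, 7], [-3, 5, -9]]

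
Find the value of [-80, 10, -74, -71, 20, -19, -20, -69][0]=-80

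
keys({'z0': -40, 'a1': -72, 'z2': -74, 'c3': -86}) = ['z0', 'a1', 'z2', 'c3']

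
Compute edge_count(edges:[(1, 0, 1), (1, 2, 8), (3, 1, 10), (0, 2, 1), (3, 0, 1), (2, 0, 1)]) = 6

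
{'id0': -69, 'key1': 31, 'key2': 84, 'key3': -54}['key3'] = -54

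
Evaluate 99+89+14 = 202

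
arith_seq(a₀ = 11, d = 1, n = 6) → [11, 12, 13, 14, 15, 16]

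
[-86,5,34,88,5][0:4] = [-86, 5, 34, 88]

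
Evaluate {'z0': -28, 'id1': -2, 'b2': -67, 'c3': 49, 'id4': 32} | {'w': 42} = {'z0': -28, 'id1': -2, 'b2': -67, 'c3': 49, 'id4': 32, 'w': 42}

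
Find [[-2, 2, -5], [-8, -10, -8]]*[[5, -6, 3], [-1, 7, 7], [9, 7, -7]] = C[0][0] = (-2)*(5) + (2)*(-1) + (-5)*(9) = -57
C[0][1] = (-2)*(-6) + (2)*(7) + (-5)*(7) = -9
C[0][2] = (-2)*(3) + (2)*(7) + (-5)*(-7) = 43
C[1][0] = (-8)*(5) + (-10)*(-1) + (-8)*(9) = -102
C[1][1] = (-8)*(-6) + (-10)*(7) + (-8)*(7) = -78
C[1][2] = (-8)*(3) + (-10)*(7) + (-8)*(-7) = -38
= [[-57, -9, 43], [-102, -78, -38]]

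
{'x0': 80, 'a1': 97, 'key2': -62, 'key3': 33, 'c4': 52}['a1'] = 97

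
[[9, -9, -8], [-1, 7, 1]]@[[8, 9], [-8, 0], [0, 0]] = C[0][0] = (9)*(8) + (-9)*(-8) + (-8)*(0) = 144
C[0][1] = (9)*(9) + (-9)*(0) + (-8)*(0) = 81
C[1][0] = (-1)*(8) + (7)*(-8) + (1)*(0) = -64
C[1][1] = (-1)*(9) + (7)*(0) + (1)*(0) = -9
= [[144, 81], [-64, -9]]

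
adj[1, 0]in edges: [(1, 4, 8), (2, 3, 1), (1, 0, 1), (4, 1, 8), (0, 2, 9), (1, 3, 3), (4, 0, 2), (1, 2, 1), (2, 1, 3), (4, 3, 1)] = 1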